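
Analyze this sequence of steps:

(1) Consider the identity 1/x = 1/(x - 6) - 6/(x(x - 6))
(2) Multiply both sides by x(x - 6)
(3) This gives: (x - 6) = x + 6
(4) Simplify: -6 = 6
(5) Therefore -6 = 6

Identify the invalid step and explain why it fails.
Step 3: This gives: (x - 6) = x + 6

Step 3 makes a sign error when clearing denominators. Multiplying -6/(x(x - 6)) by x(x - 6) gives -6, not +6. The correct result is (x - 6) = x - 6, which is trivially true, not (x - 6) = x + 6. (Step 1 is a valid identity: 1/(x - 6) - 6/(x(x - 6)) = (x - 6)/(x(x - 6)) = 1/x.)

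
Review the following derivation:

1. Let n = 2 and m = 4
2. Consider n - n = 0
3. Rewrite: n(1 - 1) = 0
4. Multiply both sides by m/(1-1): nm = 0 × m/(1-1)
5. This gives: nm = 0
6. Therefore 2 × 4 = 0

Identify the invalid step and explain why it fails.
Step 4: Multiply both sides by m/(1-1): nm = 0 × m/(1-1)

Step 4 multiplies both sides by m/(1-1). However, 1-1 = 0, so this is multiplication by m/0, which is undefined. We cannot multiply by an undefined expression.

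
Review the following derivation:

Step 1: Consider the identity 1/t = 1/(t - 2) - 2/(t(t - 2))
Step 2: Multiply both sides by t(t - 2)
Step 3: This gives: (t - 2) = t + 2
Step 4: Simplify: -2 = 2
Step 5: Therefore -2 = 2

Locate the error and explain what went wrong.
Step 3: This gives: (t - 2) = t + 2

Step 3 makes a sign error when clearing denominators. Multiplying -2/(t(t - 2)) by t(t - 2) gives -2, not +2. The correct result is (t - 2) = t - 2, which is trivially true, not (t - 2) = t + 2. (Step 1 is a valid identity: 1/(t - 2) - 2/(t(t - 2)) = (t - 2)/(t(t - 2)) = 1/t.)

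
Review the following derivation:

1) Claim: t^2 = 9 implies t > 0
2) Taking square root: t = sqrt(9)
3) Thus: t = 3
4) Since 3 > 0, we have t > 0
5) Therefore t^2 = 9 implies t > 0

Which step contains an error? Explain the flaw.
Step 2: Taking square root: t = sqrt(9)

Step 2 takes the square root and assumes the positive root only. The equation t^2 = 9 actually has two solutions: t = 3 and t = -3. The proof silently assumes t > 0 without justification, then uses this assumption to conclude t > 0, which is circular. The counterexample t = -3 shows the claim is false.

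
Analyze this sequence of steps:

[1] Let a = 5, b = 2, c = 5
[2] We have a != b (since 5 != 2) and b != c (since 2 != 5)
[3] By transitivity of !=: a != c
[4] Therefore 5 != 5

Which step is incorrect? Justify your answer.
Step 3: By transitivity of !=: a != c

Step 3 incorrectly applies transitivity to the '!=' relation. Transitivity states: if a R b and b R c, then a R c. However, '!=' is not transitive. Counterexample: 5 != 2 and 2 != 5, but 5 = 5 (both equal 5). Transitivity holds for relations like <, <=, =, but not for !=.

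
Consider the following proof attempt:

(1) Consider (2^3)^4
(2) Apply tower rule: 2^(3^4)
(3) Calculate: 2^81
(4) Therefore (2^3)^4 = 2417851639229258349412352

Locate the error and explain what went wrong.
Step 2: Apply tower rule: 2^(3^4)

Step 2 incorrectly states that (a^b)^c = a^(b^c). The correct rule is (a^b)^c = a^(b×c). The actual value is (2^3)^4 = 2^12 = 4096, not 2^81 = 2417851639229258349412352.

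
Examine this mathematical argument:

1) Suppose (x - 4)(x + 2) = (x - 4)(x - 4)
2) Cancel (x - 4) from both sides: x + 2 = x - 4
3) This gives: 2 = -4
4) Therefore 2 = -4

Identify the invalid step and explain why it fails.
Step 2: Cancel (x - 4) from both sides: x + 2 = x - 4

Step 2 cancels (x - 4) from both sides. This is only valid if (x - 4) ≠ 0, i.e., x ≠ 4. When x = 4, both sides equal zero regardless of the other factors. The correct approach requires considering x = 4 as a separate case.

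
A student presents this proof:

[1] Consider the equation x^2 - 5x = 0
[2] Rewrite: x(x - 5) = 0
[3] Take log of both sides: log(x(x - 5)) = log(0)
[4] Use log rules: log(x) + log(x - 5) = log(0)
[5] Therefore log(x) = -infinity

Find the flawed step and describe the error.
Step 3: Take log of both sides: log(x(x - 5)) = log(0)

Step 3 takes the logarithm of both sides, resulting in log(0) on the right side. The logarithm is only defined for positive numbers; log(0) is undefined (approaches negative infinity). This operation is invalid.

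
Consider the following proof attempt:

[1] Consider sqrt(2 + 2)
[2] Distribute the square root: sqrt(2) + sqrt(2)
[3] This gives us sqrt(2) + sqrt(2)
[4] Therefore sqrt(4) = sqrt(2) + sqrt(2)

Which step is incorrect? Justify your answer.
Step 2: Distribute the square root: sqrt(2) + sqrt(2)

Step 2 incorrectly 'distributes' the square root over addition. The square root function does not distribute: sqrt(a + b) ≠ sqrt(a) + sqrt(b). In fact, sqrt(2 + 2) = sqrt(4) ≈ 2.0000, while sqrt(2) + sqrt(2) ≈ 2.8284.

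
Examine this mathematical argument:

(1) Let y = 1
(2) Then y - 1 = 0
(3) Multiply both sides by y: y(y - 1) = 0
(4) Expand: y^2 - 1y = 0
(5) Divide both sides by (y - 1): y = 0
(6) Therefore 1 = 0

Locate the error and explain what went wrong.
Step 5: Divide both sides by (y - 1): y = 0

Step 5 divides both sides by (y - 1). However, since y = 1, we have (y - 1) = 0. Division by zero is undefined, making this step invalid.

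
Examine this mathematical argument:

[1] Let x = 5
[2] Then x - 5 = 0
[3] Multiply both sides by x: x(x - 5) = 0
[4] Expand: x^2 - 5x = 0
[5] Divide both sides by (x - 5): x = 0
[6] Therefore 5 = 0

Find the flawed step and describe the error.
Step 5: Divide both sides by (x - 5): x = 0

Step 5 divides both sides by (x - 5). However, since x = 5, we have (x - 5) = 0. Division by zero is undefined, making this step invalid.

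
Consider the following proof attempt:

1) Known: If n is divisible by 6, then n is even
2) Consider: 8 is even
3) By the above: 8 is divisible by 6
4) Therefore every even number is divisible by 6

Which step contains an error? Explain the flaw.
Step 3: By the above: 8 is divisible by 6

Step 3 commits the fallacy of affirming the consequent. The known fact 'divisible by 6 → even' does NOT imply 'even → divisible by 6'. That would be the converse, which is false. For example, 8 is even but 8 ÷ 6 = 1.33, which is not an integer.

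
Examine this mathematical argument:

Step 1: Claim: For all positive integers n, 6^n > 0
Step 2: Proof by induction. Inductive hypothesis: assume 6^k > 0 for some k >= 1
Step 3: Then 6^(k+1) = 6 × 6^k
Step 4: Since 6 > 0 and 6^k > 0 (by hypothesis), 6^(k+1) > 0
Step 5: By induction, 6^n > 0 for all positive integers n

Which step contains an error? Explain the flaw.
Step 5: By induction, 6^n > 0 for all positive integers n

Step 5 concludes the proof by induction, but no base case was ever established. A valid induction proof requires: (1) a base case proving 6^1 > 0, and (2) an inductive step showing IF 6^k > 0 THEN 6^(k+1) > 0. Steps 2-4 correctly establish the inductive step, but without the base case the conclusion in step 5 does not follow.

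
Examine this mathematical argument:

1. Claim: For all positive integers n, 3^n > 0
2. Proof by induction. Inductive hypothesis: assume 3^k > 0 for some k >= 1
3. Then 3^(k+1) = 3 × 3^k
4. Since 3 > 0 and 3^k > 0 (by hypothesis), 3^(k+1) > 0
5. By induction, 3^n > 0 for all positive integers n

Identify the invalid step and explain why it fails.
Step 5: By induction, 3^n > 0 for all positive integers n

Step 5 concludes the proof by induction, but no base case was ever established. A valid induction proof requires: (1) a base case proving 3^1 > 0, and (2) an inductive step showing IF 3^k > 0 THEN 3^(k+1) > 0. Steps 2-4 correctly establish the inductive step, but without the base case the conclusion in step 5 does not follow.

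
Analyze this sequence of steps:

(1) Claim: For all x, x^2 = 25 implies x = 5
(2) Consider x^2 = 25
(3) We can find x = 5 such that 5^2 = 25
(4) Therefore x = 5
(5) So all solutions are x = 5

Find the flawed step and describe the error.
Step 4: Therefore x = 5

Step 4 incorrectly concludes that x = 5 is the only solution. The proof shows that x = 5 is A solution (existence), but does not show it is the ONLY solution (uniqueness). In fact, x = -5 is also a solution since (-5)^2 = 25. Finding one solution doesn't prove there are no others.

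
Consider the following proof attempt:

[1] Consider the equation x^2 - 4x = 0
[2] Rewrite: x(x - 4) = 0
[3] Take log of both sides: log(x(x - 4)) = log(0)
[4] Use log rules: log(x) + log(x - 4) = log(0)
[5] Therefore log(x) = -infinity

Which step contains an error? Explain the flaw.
Step 3: Take log of both sides: log(x(x - 4)) = log(0)

Step 3 takes the logarithm of both sides, resulting in log(0) on the right side. The logarithm is only defined for positive numbers; log(0) is undefined (approaches negative infinity). This operation is invalid.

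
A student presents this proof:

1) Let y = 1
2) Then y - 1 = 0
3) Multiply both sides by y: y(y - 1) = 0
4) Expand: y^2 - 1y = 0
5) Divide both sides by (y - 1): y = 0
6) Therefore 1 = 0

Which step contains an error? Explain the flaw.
Step 5: Divide both sides by (y - 1): y = 0

Step 5 divides both sides by (y - 1). However, since y = 1, we have (y - 1) = 0. Division by zero is undefined, making this step invalid.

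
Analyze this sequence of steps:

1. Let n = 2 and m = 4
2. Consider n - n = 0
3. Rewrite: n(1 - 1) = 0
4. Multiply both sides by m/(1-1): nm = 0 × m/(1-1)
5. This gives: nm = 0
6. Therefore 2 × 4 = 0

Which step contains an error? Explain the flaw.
Step 4: Multiply both sides by m/(1-1): nm = 0 × m/(1-1)

Step 4 multiplies both sides by m/(1-1). However, 1-1 = 0, so this is multiplication by m/0, which is undefined. We cannot multiply by an undefined expression.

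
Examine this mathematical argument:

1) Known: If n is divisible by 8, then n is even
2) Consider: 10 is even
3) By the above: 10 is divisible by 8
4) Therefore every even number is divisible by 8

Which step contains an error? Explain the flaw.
Step 3: By the above: 10 is divisible by 8

Step 3 commits the fallacy of affirming the consequent. The known fact 'divisible by 8 → even' does NOT imply 'even → divisible by 8'. That would be the converse, which is false. For example, 10 is even but 10 ÷ 8 = 1.25, which is not an integer.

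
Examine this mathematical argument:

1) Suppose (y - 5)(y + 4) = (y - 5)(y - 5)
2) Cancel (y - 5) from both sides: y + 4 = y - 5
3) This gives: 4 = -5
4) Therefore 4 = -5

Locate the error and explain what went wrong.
Step 2: Cancel (y - 5) from both sides: y + 4 = y - 5

Step 2 cancels (y - 5) from both sides. This is only valid if (y - 5) ≠ 0, i.e., y ≠ 5. When y = 5, both sides equal zero regardless of the other factors. The correct approach requires considering y = 5 as a separate case.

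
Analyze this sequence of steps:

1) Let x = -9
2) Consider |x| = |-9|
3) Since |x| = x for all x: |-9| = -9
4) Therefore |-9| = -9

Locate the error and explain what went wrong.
Step 3: Since |x| = x for all x: |-9| = -9

Step 3 incorrectly states that |x| = x for all x. The correct definition is |x| = x when x >= 0, and |x| = -x when x < 0. Since -9 < 0, we have |-9| = -(-9) = 9, not -9.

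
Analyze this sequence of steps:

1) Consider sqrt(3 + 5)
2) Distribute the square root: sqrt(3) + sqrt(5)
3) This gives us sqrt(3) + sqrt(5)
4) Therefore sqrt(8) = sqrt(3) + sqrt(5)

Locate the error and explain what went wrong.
Step 2: Distribute the square root: sqrt(3) + sqrt(5)

Step 2 incorrectly 'distributes' the square root over addition. The square root function does not distribute: sqrt(a + b) ≠ sqrt(a) + sqrt(b). In fact, sqrt(3 + 5) = sqrt(8) ≈ 2.8284, while sqrt(3) + sqrt(5) ≈ 3.9681.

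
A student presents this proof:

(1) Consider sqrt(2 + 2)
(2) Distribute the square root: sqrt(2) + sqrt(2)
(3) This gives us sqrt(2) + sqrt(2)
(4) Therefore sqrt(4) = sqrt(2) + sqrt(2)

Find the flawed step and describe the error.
Step 2: Distribute the square root: sqrt(2) + sqrt(2)

Step 2 incorrectly 'distributes' the square root over addition. The square root function does not distribute: sqrt(a + b) ≠ sqrt(a) + sqrt(b). In fact, sqrt(2 + 2) = sqrt(4) ≈ 2.0000, while sqrt(2) + sqrt(2) ≈ 2.8284.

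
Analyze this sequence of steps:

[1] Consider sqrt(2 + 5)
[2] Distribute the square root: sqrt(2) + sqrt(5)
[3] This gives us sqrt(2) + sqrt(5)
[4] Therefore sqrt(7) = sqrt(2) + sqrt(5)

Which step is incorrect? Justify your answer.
Step 2: Distribute the square root: sqrt(2) + sqrt(5)

Step 2 incorrectly 'distributes' the square root over addition. The square root function does not distribute: sqrt(a + b) ≠ sqrt(a) + sqrt(b). In fact, sqrt(2 + 5) = sqrt(7) ≈ 2.6458, while sqrt(2) + sqrt(5) ≈ 3.6503.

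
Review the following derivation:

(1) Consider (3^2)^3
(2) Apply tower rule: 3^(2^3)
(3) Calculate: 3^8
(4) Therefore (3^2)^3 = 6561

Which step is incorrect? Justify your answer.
Step 2: Apply tower rule: 3^(2^3)

Step 2 incorrectly states that (a^b)^c = a^(b^c). The correct rule is (a^b)^c = a^(b×c). The actual value is (3^2)^3 = 3^6 = 729, not 3^8 = 6561.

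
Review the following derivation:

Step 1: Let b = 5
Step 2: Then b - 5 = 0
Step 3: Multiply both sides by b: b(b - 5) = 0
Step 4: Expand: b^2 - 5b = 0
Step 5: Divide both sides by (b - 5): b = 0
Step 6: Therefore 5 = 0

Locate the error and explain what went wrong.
Step 5: Divide both sides by (b - 5): b = 0

Step 5 divides both sides by (b - 5). However, since b = 5, we have (b - 5) = 0. Division by zero is undefined, making this step invalid.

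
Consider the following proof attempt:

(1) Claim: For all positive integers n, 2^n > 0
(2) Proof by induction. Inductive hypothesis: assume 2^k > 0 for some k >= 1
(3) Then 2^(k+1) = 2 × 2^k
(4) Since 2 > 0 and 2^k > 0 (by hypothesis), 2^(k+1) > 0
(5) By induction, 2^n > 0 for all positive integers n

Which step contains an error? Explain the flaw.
Step 5: By induction, 2^n > 0 for all positive integers n

Step 5 concludes the proof by induction, but no base case was ever established. A valid induction proof requires: (1) a base case proving 2^1 > 0, and (2) an inductive step showing IF 2^k > 0 THEN 2^(k+1) > 0. Steps 2-4 correctly establish the inductive step, but without the base case the conclusion in step 5 does not follow.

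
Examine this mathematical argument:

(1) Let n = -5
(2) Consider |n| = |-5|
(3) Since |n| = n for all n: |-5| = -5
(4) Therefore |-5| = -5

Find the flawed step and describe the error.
Step 3: Since |n| = n for all n: |-5| = -5

Step 3 incorrectly states that |n| = n for all n. The correct definition is |n| = n when n >= 0, and |n| = -n when n < 0. Since -5 < 0, we have |-5| = -(-5) = 5, not -5.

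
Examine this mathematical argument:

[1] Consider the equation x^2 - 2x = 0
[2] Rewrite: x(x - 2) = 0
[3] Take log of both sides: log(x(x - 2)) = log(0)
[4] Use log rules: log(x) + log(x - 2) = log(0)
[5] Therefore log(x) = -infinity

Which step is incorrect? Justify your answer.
Step 3: Take log of both sides: log(x(x - 2)) = log(0)

Step 3 takes the logarithm of both sides, resulting in log(0) on the right side. The logarithm is only defined for positive numbers; log(0) is undefined (approaches negative infinity). This operation is invalid.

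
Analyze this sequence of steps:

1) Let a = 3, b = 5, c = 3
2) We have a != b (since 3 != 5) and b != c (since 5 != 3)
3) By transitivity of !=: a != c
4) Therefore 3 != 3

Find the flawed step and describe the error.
Step 3: By transitivity of !=: a != c

Step 3 incorrectly applies transitivity to the '!=' relation. Transitivity states: if a R b and b R c, then a R c. However, '!=' is not transitive. Counterexample: 3 != 5 and 5 != 3, but 3 = 3 (both equal 3). Transitivity holds for relations like <, <=, =, but not for !=.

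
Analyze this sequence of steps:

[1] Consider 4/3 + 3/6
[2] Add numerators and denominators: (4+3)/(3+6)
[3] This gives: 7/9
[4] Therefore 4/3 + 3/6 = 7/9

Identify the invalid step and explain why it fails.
Step 2: Add numerators and denominators: (4+3)/(3+6)

Step 2 incorrectly adds fractions by separately adding numerators and denominators. This is wrong. The correct method requires a common denominator: 4/3 + 3/6 = (4×6 + 3×3)/(3×6) = 33/18 = 11/6. The method used gives 7/9, which is different.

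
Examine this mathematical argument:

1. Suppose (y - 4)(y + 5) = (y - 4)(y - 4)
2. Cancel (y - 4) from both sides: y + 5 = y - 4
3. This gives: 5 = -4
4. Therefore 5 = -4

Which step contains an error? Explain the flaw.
Step 2: Cancel (y - 4) from both sides: y + 5 = y - 4

Step 2 cancels (y - 4) from both sides. This is only valid if (y - 4) ≠ 0, i.e., y ≠ 4. When y = 4, both sides equal zero regardless of the other factors. The correct approach requires considering y = 4 as a separate case.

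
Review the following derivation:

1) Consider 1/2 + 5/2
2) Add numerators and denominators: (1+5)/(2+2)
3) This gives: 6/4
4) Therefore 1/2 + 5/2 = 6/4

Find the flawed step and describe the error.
Step 2: Add numerators and denominators: (1+5)/(2+2)

Step 2 incorrectly adds fractions by separately adding numerators and denominators. This is wrong. The correct method requires a common denominator: 1/2 + 5/2 = (1×2 + 5×2)/(2×2) = 12/4 = 3. The method used gives 6/4, which is different.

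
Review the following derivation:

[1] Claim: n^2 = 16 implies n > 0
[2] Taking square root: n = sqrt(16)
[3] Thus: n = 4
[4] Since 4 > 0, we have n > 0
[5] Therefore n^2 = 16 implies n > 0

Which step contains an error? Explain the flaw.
Step 2: Taking square root: n = sqrt(16)

Step 2 takes the square root and assumes the positive root only. The equation n^2 = 16 actually has two solutions: n = 4 and n = -4. The proof silently assumes n > 0 without justification, then uses this assumption to conclude n > 0, which is circular. The counterexample n = -4 shows the claim is false.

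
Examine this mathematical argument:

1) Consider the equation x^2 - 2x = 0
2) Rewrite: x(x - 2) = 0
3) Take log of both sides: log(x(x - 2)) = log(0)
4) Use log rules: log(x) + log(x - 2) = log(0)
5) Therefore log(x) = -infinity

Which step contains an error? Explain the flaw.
Step 3: Take log of both sides: log(x(x - 2)) = log(0)

Step 3 takes the logarithm of both sides, resulting in log(0) on the right side. The logarithm is only defined for positive numbers; log(0) is undefined (approaches negative infinity). This operation is invalid.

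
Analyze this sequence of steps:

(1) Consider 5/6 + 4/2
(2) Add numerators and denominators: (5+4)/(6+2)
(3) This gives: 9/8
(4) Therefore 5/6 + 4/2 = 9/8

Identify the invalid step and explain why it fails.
Step 2: Add numerators and denominators: (5+4)/(6+2)

Step 2 incorrectly adds fractions by separately adding numerators and denominators. This is wrong. The correct method requires a common denominator: 5/6 + 4/2 = (5×2 + 4×6)/(6×2) = 34/12 = 17/6. The method used gives 9/8, which is different.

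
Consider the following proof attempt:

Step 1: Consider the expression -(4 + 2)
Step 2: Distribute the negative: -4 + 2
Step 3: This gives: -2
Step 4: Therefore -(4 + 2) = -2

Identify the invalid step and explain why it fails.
Step 2: Distribute the negative: -4 + 2

Step 2 incorrectly distributes the negative sign. The correct distribution is -(4 + 2) = -4 - 2 = -6. The negative must be applied to both terms, not just the first. The error treats -(4 + 2) as -4 + 2, which equals -2 instead of -6.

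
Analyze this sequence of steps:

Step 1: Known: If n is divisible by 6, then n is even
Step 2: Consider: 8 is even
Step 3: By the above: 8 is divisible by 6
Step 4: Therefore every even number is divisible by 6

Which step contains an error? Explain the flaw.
Step 3: By the above: 8 is divisible by 6

Step 3 commits the fallacy of affirming the consequent. The known fact 'divisible by 6 → even' does NOT imply 'even → divisible by 6'. That would be the converse, which is false. For example, 8 is even but 8 ÷ 6 = 1.33, which is not an integer.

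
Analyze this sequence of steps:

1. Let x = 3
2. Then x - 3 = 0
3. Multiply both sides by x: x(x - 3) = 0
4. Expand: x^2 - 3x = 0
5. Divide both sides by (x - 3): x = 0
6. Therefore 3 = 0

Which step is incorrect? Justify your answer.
Step 5: Divide both sides by (x - 3): x = 0

Step 5 divides both sides by (x - 3). However, since x = 3, we have (x - 3) = 0. Division by zero is undefined, making this step invalid.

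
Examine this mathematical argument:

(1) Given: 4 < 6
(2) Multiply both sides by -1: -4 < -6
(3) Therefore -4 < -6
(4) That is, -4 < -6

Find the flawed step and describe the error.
Step 2: Multiply both sides by -1: -4 < -6

Step 2 multiplies both sides by -1 but fails to reverse the inequality sign. When multiplying (or dividing) an inequality by a negative number, the direction must be reversed. Since 4 < 6, we should get -4 > -6, i.e., -4 > -6.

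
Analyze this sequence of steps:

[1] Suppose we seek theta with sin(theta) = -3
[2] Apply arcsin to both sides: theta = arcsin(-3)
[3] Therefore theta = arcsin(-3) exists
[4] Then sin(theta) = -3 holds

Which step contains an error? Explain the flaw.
Step 2: Apply arcsin to both sides: theta = arcsin(-3)

Step 2 applies arcsin to -3. However, arcsin(x) is only defined for x in [-1, 1] because sin(theta) can only produce values in that range. Since |-3| > 1, arcsin(-3) is undefined. There is no angle whose sine equals -3.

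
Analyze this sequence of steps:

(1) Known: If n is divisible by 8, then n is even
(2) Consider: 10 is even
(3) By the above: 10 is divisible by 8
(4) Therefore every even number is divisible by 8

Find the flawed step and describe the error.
Step 3: By the above: 10 is divisible by 8

Step 3 commits the fallacy of affirming the consequent. The known fact 'divisible by 8 → even' does NOT imply 'even → divisible by 8'. That would be the converse, which is false. For example, 10 is even but 10 ÷ 8 = 1.25, which is not an integer.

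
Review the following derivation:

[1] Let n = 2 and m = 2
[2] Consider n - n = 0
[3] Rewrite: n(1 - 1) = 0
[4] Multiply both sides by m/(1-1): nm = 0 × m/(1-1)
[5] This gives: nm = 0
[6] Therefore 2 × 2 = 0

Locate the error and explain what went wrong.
Step 4: Multiply both sides by m/(1-1): nm = 0 × m/(1-1)

Step 4 multiplies both sides by m/(1-1). However, 1-1 = 0, so this is multiplication by m/0, which is undefined. We cannot multiply by an undefined expression.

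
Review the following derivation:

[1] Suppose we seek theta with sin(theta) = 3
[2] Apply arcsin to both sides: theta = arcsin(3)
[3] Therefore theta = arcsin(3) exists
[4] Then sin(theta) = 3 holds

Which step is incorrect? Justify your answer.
Step 2: Apply arcsin to both sides: theta = arcsin(3)

Step 2 applies arcsin to 3. However, arcsin(x) is only defined for x in [-1, 1] because sin(theta) can only produce values in that range. Since |3| > 1, arcsin(3) is undefined. There is no angle whose sine equals 3.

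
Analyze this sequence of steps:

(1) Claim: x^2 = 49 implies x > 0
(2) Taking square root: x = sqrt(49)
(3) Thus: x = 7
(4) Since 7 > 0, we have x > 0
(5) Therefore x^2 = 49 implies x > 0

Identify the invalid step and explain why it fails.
Step 2: Taking square root: x = sqrt(49)

Step 2 takes the square root and assumes the positive root only. The equation x^2 = 49 actually has two solutions: x = 7 and x = -7. The proof silently assumes x > 0 without justification, then uses this assumption to conclude x > 0, which is circular. The counterexample x = -7 shows the claim is false.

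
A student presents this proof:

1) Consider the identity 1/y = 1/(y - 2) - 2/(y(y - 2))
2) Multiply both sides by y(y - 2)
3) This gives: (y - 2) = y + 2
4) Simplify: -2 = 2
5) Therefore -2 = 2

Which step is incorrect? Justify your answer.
Step 3: This gives: (y - 2) = y + 2

Step 3 makes a sign error when clearing denominators. Multiplying -2/(y(y - 2)) by y(y - 2) gives -2, not +2. The correct result is (y - 2) = y - 2, which is trivially true, not (y - 2) = y + 2. (Step 1 is a valid identity: 1/(y - 2) - 2/(y(y - 2)) = (y - 2)/(y(y - 2)) = 1/y.)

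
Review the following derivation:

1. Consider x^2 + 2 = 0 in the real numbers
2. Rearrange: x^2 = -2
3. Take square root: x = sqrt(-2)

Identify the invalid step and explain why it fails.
Step 3: Take square root: x = sqrt(-2)

Step 3 takes the square root of -2, which is negative. In the real number system, the square root of a negative number is undefined. The equation x^2 + 2 = 0 has no real solutions. Square roots of negative numbers only exist in the complex numbers.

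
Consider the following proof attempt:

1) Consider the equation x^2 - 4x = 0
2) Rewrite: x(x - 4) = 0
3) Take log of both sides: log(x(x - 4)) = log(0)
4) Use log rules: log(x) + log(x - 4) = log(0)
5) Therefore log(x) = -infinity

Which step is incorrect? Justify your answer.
Step 3: Take log of both sides: log(x(x - 4)) = log(0)

Step 3 takes the logarithm of both sides, resulting in log(0) on the right side. The logarithm is only defined for positive numbers; log(0) is undefined (approaches negative infinity). This operation is invalid.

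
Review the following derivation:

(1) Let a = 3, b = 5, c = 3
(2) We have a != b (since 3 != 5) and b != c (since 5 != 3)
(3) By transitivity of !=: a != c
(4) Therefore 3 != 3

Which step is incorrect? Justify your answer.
Step 3: By transitivity of !=: a != c

Step 3 incorrectly applies transitivity to the '!=' relation. Transitivity states: if a R b and b R c, then a R c. However, '!=' is not transitive. Counterexample: 3 != 5 and 5 != 3, but 3 = 3 (both equal 3). Transitivity holds for relations like <, <=, =, but not for !=.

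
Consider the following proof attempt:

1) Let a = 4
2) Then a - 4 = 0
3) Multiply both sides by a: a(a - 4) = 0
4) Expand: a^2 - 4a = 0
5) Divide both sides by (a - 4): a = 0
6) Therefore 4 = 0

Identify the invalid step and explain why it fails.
Step 5: Divide both sides by (a - 4): a = 0

Step 5 divides both sides by (a - 4). However, since a = 4, we have (a - 4) = 0. Division by zero is undefined, making this step invalid.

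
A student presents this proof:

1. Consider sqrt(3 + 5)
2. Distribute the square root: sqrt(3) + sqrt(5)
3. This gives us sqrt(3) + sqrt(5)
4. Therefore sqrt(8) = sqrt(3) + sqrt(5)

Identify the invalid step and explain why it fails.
Step 2: Distribute the square root: sqrt(3) + sqrt(5)

Step 2 incorrectly 'distributes' the square root over addition. The square root function does not distribute: sqrt(a + b) ≠ sqrt(a) + sqrt(b). In fact, sqrt(3 + 5) = sqrt(8) ≈ 2.8284, while sqrt(3) + sqrt(5) ≈ 3.9681.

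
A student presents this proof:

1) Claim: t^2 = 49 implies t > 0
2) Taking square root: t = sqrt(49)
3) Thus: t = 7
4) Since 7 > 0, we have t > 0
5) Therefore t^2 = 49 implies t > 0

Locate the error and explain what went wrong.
Step 2: Taking square root: t = sqrt(49)

Step 2 takes the square root and assumes the positive root only. The equation t^2 = 49 actually has two solutions: t = 7 and t = -7. The proof silently assumes t > 0 without justification, then uses this assumption to conclude t > 0, which is circular. The counterexample t = -7 shows the claim is false.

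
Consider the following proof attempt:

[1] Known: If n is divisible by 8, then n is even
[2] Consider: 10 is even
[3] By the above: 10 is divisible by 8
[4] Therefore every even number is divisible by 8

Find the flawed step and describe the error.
Step 3: By the above: 10 is divisible by 8

Step 3 commits the fallacy of affirming the consequent. The known fact 'divisible by 8 → even' does NOT imply 'even → divisible by 8'. That would be the converse, which is false. For example, 10 is even but 10 ÷ 8 = 1.25, which is not an integer.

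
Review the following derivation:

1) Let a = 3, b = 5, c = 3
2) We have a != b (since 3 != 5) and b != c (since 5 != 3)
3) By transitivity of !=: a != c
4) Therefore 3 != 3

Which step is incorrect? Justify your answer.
Step 3: By transitivity of !=: a != c

Step 3 incorrectly applies transitivity to the '!=' relation. Transitivity states: if a R b and b R c, then a R c. However, '!=' is not transitive. Counterexample: 3 != 5 and 5 != 3, but 3 = 3 (both equal 3). Transitivity holds for relations like <, <=, =, but not for !=.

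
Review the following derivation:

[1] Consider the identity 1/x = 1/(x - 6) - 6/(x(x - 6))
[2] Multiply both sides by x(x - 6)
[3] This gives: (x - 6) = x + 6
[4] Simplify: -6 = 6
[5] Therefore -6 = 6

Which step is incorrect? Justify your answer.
Step 3: This gives: (x - 6) = x + 6

Step 3 makes a sign error when clearing denominators. Multiplying -6/(x(x - 6)) by x(x - 6) gives -6, not +6. The correct result is (x - 6) = x - 6, which is trivially true, not (x - 6) = x + 6. (Step 1 is a valid identity: 1/(x - 6) - 6/(x(x - 6)) = (x - 6)/(x(x - 6)) = 1/x.)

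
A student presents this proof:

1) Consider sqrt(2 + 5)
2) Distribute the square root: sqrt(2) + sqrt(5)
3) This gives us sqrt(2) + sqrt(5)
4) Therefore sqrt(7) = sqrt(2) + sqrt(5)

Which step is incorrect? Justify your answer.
Step 2: Distribute the square root: sqrt(2) + sqrt(5)

Step 2 incorrectly 'distributes' the square root over addition. The square root function does not distribute: sqrt(a + b) ≠ sqrt(a) + sqrt(b). In fact, sqrt(2 + 5) = sqrt(7) ≈ 2.6458, while sqrt(2) + sqrt(5) ≈ 3.6503.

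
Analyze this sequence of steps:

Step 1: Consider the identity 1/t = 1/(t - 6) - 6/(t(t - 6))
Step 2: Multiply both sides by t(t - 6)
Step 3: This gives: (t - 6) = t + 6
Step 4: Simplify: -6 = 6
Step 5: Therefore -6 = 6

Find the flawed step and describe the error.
Step 3: This gives: (t - 6) = t + 6

Step 3 makes a sign error when clearing denominators. Multiplying -6/(t(t - 6)) by t(t - 6) gives -6, not +6. The correct result is (t - 6) = t - 6, which is trivially true, not (t - 6) = t + 6. (Step 1 is a valid identity: 1/(t - 6) - 6/(t(t - 6)) = (t - 6)/(t(t - 6)) = 1/t.)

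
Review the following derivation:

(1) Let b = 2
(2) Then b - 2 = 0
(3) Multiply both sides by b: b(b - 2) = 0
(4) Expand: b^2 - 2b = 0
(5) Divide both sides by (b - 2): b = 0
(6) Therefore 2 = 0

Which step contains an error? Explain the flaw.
Step 5: Divide both sides by (b - 2): b = 0

Step 5 divides both sides by (b - 2). However, since b = 2, we have (b - 2) = 0. Division by zero is undefined, making this step invalid.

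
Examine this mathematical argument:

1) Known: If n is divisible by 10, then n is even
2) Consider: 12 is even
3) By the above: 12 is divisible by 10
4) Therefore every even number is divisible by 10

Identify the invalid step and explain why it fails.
Step 3: By the above: 12 is divisible by 10

Step 3 commits the fallacy of affirming the consequent. The known fact 'divisible by 10 → even' does NOT imply 'even → divisible by 10'. That would be the converse, which is false. For example, 12 is even but 12 ÷ 10 = 1.20, which is not an integer.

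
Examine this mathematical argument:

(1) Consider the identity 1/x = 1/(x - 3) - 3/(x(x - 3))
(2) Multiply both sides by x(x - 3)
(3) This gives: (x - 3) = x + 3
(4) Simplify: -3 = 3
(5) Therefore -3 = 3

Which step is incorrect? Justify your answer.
Step 3: This gives: (x - 3) = x + 3

Step 3 makes a sign error when clearing denominators. Multiplying -3/(x(x - 3)) by x(x - 3) gives -3, not +3. The correct result is (x - 3) = x - 3, which is trivially true, not (x - 3) = x + 3. (Step 1 is a valid identity: 1/(x - 3) - 3/(x(x - 3)) = (x - 3)/(x(x - 3)) = 1/x.)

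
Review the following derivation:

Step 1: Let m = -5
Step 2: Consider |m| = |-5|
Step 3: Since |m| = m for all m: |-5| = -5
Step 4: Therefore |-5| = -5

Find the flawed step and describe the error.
Step 3: Since |m| = m for all m: |-5| = -5

Step 3 incorrectly states that |m| = m for all m. The correct definition is |m| = m when m >= 0, and |m| = -m when m < 0. Since -5 < 0, we have |-5| = -(-5) = 5, not -5.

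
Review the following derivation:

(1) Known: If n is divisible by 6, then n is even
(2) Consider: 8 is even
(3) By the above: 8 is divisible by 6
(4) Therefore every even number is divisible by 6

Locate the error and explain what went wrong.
Step 3: By the above: 8 is divisible by 6

Step 3 commits the fallacy of affirming the consequent. The known fact 'divisible by 6 → even' does NOT imply 'even → divisible by 6'. That would be the converse, which is false. For example, 8 is even but 8 ÷ 6 = 1.33, which is not an integer.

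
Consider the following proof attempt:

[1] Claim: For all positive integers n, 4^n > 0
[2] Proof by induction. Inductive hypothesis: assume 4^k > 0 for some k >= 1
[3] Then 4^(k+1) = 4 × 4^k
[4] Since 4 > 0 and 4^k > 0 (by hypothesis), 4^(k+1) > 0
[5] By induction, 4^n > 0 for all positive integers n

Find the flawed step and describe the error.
Step 5: By induction, 4^n > 0 for all positive integers n

Step 5 concludes the proof by induction, but no base case was ever established. A valid induction proof requires: (1) a base case proving 4^1 > 0, and (2) an inductive step showing IF 4^k > 0 THEN 4^(k+1) > 0. Steps 2-4 correctly establish the inductive step, but without the base case the conclusion in step 5 does not follow.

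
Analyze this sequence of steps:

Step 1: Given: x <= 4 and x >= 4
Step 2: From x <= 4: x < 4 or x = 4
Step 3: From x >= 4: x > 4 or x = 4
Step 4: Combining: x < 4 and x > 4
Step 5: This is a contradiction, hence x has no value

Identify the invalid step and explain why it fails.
Step 4: Combining: x < 4 and x > 4

Step 4 incorrectly combines the conditions. From x <= 4 and x >= 4, the intersection is x = 4. The error treats the 'or' cases as 'and' requirements. The correct conclusion is that x = 4 is the unique solution, not that no solution exists.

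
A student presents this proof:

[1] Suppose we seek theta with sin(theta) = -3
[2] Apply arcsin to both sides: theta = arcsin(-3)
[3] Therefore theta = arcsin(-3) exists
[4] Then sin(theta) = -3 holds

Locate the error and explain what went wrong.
Step 2: Apply arcsin to both sides: theta = arcsin(-3)

Step 2 applies arcsin to -3. However, arcsin(x) is only defined for x in [-1, 1] because sin(theta) can only produce values in that range. Since |-3| > 1, arcsin(-3) is undefined. There is no angle whose sine equals -3.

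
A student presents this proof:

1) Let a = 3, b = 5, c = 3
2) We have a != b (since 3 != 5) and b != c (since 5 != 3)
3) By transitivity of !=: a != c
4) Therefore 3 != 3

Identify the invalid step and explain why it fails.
Step 3: By transitivity of !=: a != c

Step 3 incorrectly applies transitivity to the '!=' relation. Transitivity states: if a R b and b R c, then a R c. However, '!=' is not transitive. Counterexample: 3 != 5 and 5 != 3, but 3 = 3 (both equal 3). Transitivity holds for relations like <, <=, =, but not for !=.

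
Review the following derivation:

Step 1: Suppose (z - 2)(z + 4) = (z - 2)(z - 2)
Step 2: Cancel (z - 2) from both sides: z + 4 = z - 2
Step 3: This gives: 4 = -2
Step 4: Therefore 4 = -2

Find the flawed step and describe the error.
Step 2: Cancel (z - 2) from both sides: z + 4 = z - 2

Step 2 cancels (z - 2) from both sides. This is only valid if (z - 2) ≠ 0, i.e., z ≠ 2. When z = 2, both sides equal zero regardless of the other factors. The correct approach requires considering z = 2 as a separate case.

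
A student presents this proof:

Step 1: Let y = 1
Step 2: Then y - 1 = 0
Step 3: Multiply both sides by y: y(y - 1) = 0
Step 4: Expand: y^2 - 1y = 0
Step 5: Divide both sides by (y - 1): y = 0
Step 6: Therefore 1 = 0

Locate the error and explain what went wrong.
Step 5: Divide both sides by (y - 1): y = 0

Step 5 divides both sides by (y - 1). However, since y = 1, we have (y - 1) = 0. Division by zero is undefined, making this step invalid.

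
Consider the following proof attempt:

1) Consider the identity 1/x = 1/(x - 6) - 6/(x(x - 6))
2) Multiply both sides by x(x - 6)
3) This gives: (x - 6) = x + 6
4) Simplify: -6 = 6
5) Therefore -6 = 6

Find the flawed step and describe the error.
Step 3: This gives: (x - 6) = x + 6

Step 3 makes a sign error when clearing denominators. Multiplying -6/(x(x - 6)) by x(x - 6) gives -6, not +6. The correct result is (x - 6) = x - 6, which is trivially true, not (x - 6) = x + 6. (Step 1 is a valid identity: 1/(x - 6) - 6/(x(x - 6)) = (x - 6)/(x(x - 6)) = 1/x.)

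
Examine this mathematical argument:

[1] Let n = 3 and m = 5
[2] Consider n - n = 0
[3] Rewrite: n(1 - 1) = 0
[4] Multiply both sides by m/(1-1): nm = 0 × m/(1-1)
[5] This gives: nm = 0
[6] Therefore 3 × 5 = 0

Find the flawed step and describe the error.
Step 4: Multiply both sides by m/(1-1): nm = 0 × m/(1-1)

Step 4 multiplies both sides by m/(1-1). However, 1-1 = 0, so this is multiplication by m/0, which is undefined. We cannot multiply by an undefined expression.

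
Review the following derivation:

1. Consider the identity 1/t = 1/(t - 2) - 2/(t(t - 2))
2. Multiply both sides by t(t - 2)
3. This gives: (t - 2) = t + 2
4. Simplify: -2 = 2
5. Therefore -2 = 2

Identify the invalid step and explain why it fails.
Step 3: This gives: (t - 2) = t + 2

Step 3 makes a sign error when clearing denominators. Multiplying -2/(t(t - 2)) by t(t - 2) gives -2, not +2. The correct result is (t - 2) = t - 2, which is trivially true, not (t - 2) = t + 2. (Step 1 is a valid identity: 1/(t - 2) - 2/(t(t - 2)) = (t - 2)/(t(t - 2)) = 1/t.)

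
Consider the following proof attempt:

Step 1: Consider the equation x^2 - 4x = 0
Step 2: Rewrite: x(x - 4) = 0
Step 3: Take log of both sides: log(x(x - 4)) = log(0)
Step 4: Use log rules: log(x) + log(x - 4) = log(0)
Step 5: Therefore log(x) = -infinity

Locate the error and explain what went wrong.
Step 3: Take log of both sides: log(x(x - 4)) = log(0)

Step 3 takes the logarithm of both sides, resulting in log(0) on the right side. The logarithm is only defined for positive numbers; log(0) is undefined (approaches negative infinity). This operation is invalid.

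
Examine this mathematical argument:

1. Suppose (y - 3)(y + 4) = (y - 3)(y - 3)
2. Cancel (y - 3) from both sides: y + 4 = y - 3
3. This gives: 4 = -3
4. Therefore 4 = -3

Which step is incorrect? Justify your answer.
Step 2: Cancel (y - 3) from both sides: y + 4 = y - 3

Step 2 cancels (y - 3) from both sides. This is only valid if (y - 3) ≠ 0, i.e., y ≠ 3. When y = 3, both sides equal zero regardless of the other factors. The correct approach requires considering y = 3 as a separate case.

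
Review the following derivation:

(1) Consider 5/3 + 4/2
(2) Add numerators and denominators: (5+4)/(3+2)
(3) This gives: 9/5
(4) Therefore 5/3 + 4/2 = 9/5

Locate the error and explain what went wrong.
Step 2: Add numerators and denominators: (5+4)/(3+2)

Step 2 incorrectly adds fractions by separately adding numerators and denominators. This is wrong. The correct method requires a common denominator: 5/3 + 4/2 = (5×2 + 4×3)/(3×2) = 22/6 = 11/3. The method used gives 9/5, which is different.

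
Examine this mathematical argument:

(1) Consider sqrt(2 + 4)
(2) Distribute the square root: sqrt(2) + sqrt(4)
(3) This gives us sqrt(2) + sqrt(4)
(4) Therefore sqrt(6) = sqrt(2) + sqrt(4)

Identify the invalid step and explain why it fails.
Step 2: Distribute the square root: sqrt(2) + sqrt(4)

Step 2 incorrectly 'distributes' the square root over addition. The square root function does not distribute: sqrt(a + b) ≠ sqrt(a) + sqrt(b). In fact, sqrt(2 + 4) = sqrt(6) ≈ 2.4495, while sqrt(2) + sqrt(4) ≈ 3.4142.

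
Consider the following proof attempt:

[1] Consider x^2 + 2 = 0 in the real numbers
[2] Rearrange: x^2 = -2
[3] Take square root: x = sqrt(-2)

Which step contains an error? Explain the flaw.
Step 3: Take square root: x = sqrt(-2)

Step 3 takes the square root of -2, which is negative. In the real number system, the square root of a negative number is undefined. The equation x^2 + 2 = 0 has no real solutions. Square roots of negative numbers only exist in the complex numbers.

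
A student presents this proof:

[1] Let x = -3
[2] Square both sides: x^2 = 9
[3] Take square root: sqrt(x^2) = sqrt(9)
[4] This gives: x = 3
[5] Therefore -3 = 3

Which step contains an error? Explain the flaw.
Step 4: This gives: x = 3

Step 4 incorrectly states that sqrt(x^2) = x. The correct identity is sqrt(x^2) = |x|. Since x = -3 < 0, we have sqrt(x^2) = |-3| = 3, not x = -3.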